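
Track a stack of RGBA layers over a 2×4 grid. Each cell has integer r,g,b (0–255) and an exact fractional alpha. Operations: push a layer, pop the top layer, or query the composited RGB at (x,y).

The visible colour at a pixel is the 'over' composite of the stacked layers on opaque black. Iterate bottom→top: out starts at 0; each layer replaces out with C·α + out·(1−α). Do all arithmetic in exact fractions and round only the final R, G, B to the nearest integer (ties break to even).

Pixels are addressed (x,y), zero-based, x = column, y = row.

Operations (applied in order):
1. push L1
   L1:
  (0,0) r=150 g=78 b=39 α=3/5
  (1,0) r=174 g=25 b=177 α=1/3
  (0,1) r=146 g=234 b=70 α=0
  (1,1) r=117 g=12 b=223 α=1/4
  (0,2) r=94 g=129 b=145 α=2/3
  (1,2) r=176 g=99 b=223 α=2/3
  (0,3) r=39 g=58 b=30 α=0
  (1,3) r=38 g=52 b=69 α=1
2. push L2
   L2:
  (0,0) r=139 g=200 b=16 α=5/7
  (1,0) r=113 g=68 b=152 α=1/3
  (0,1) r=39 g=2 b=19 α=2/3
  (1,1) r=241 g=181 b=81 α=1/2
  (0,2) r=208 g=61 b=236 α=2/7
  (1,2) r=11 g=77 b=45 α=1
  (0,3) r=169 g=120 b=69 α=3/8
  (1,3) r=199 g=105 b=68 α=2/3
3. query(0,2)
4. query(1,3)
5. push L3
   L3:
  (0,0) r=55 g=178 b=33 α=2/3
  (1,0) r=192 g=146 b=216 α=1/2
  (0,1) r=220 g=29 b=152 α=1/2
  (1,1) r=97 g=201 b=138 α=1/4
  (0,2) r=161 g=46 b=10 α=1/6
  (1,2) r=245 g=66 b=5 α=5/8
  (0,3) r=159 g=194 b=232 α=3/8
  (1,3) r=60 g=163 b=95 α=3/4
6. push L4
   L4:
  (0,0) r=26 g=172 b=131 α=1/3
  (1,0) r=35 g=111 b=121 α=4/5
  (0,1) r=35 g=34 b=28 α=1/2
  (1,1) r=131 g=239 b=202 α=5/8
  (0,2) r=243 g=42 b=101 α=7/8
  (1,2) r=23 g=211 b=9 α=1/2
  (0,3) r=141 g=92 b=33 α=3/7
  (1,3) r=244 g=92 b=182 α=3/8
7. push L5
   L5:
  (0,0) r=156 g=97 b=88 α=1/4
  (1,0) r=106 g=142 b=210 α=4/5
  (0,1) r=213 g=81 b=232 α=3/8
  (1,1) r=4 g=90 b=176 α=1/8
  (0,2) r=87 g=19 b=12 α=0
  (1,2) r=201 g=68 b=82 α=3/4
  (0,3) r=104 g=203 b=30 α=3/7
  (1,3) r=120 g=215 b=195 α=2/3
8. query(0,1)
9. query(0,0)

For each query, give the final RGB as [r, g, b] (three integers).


query (0,2) [L1,L2] — begin 0,0,0
after L1 α=2/3: [188/3, 86, 290/3]
after L2 α=2/7: [2188/21, 552/7, 2866/21]
rounded: [104, 79, 136]

query (1,3) [L1,L2] — begin 0,0,0
L1 α=1: [38, 52, 69]
L2 α=2/3: [436/3, 262/3, 205/3]
rounded: [145, 87, 68]

at x=0,y=1 over L1,L2,L3,L4,L5:
+L1 (α=0) → [0, 0, 0]
+L2 (α=2/3) → [26, 4/3, 38/3]
+L3 (α=1/2) → [123, 91/6, 247/3]
+L4 (α=1/2) → [79, 295/12, 331/6]
+L5 (α=3/8) → [517/4, 4391/96, 5831/48]
= [129, 46, 121]

(0,0) stack=L1,L2,L3,L4,L5; from [0,0,0]:
+L1 (α=3/5) → [90, 234/5, 117/5]
+L2 (α=5/7) → [125, 5468/35, 634/35]
+L3 (α=2/3) → [235/3, 5976/35, 2944/105]
+L4 (α=1/3) → [548/9, 17972/105, 19643/315]
+L5 (α=1/4) → [254/3, 21367/140, 28883/420]
→ [85, 153, 69]


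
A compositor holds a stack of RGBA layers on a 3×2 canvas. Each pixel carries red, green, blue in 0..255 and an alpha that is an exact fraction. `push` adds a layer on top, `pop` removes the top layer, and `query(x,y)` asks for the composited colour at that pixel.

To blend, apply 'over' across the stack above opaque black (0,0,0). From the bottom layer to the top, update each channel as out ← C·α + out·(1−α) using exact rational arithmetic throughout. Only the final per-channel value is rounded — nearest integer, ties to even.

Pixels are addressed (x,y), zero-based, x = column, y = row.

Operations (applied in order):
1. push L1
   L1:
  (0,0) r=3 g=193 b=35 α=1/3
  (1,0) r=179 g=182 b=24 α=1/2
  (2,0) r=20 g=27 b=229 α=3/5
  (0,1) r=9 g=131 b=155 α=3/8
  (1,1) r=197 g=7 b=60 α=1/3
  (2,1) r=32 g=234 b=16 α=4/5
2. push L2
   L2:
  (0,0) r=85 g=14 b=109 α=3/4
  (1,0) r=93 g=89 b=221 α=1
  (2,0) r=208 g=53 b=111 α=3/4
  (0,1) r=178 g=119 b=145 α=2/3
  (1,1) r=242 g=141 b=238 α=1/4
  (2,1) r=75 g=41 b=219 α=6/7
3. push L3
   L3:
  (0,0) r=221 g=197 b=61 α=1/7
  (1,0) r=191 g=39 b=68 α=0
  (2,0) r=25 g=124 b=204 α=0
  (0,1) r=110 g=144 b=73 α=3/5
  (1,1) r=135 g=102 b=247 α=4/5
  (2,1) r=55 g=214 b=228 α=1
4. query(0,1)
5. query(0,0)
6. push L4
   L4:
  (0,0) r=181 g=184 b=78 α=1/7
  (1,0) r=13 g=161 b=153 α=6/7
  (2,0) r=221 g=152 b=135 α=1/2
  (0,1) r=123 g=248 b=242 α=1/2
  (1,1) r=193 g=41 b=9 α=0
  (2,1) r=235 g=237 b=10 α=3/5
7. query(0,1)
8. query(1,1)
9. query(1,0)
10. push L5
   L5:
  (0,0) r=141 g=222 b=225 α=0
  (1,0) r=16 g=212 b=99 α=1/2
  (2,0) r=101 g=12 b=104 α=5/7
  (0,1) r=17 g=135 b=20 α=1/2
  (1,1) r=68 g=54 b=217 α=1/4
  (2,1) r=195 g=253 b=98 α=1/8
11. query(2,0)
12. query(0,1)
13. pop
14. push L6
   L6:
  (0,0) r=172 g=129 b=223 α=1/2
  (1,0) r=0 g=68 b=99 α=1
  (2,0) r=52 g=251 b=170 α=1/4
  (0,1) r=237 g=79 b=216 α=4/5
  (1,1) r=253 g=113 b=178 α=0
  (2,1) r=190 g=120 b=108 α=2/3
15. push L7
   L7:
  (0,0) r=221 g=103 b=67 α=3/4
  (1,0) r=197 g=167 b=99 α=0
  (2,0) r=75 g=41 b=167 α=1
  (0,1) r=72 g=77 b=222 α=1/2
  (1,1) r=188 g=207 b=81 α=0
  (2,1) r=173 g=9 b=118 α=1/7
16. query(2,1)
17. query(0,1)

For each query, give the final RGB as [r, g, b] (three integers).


(0,1) stack=L1,L2,L3; from [0,0,0]:
L1 α=3/8: [27/8, 393/8, 465/8]
L2 α=2/3: [2875/24, 2297/24, 2785/24]
L3 α=3/5: [1367/12, 7481/60, 5413/60]
→ [114, 125, 90]

at x=0,y=0 over L1,L2,L3:
L1 α=1/3: [1, 193/3, 35/3]
L2 α=3/4: [64, 319/12, 254/3]
L3 α=1/7: [605/7, 713/14, 569/7]
= [86, 51, 81]

query (0,1) [L1,L2,L3,L4] — begin 0,0,0
after L1 α=3/8: [27/8, 393/8, 465/8]
after L2 α=2/3: [2875/24, 2297/24, 2785/24]
after L3 α=3/5: [1367/12, 7481/60, 5413/60]
after L4 α=1/2: [2843/24, 22361/120, 19933/120]
→ [118, 186, 166]

(1,1) stack=L1,L2,L3,L4; from [0,0,0]:
after L1 α=1/3: [197/3, 7/3, 20]
after L2 α=1/4: [439/4, 37, 149/2]
after L3 α=4/5: [2599/20, 89, 425/2]
after L4 α=0: [2599/20, 89, 425/2]
= [130, 89, 212]

query (1,0) [L1,L2,L3,L4] — begin 0,0,0
+L1 (α=1/2) → [179/2, 91, 12]
+L2 (α=1) → [93, 89, 221]
+L3 (α=0) → [93, 89, 221]
+L4 (α=6/7) → [171/7, 1055/7, 1139/7]
→ [24, 151, 163]

at x=2,y=0 over L1,L2,L3,L4,L5:
+L1 (α=3/5) → [12, 81/5, 687/5]
+L2 (α=3/4) → [159, 219/5, 588/5]
+L3 (α=0) → [159, 219/5, 588/5]
+L4 (α=1/2) → [190, 979/10, 1263/10]
+L5 (α=5/7) → [885/7, 1279/35, 3863/35]
→ [126, 37, 110]

query (0,1) [L1,L2,L3,L4,L5] — begin 0,0,0
after L1 α=3/8: [27/8, 393/8, 465/8]
after L2 α=2/3: [2875/24, 2297/24, 2785/24]
after L3 α=3/5: [1367/12, 7481/60, 5413/60]
after L4 α=1/2: [2843/24, 22361/120, 19933/120]
after L5 α=1/2: [3251/48, 38561/240, 22333/240]
→ [68, 161, 93]

at x=2,y=1 over L1,L2,L3,L4,L6,L7:
after L1 α=4/5: [128/5, 936/5, 64/5]
after L2 α=6/7: [2378/35, 2166/35, 6634/35]
after L3 α=1: [55, 214, 228]
after L4 α=3/5: [163, 1139/5, 486/5]
after L6 α=2/3: [181, 2339/15, 522/5]
after L7 α=1/7: [1259/7, 4723/35, 3722/35]
rounded: [180, 135, 106]

(0,1) stack=L1,L2,L3,L4,L6,L7; from [0,0,0]:
L1 α=3/8: [27/8, 393/8, 465/8]
L2 α=2/3: [2875/24, 2297/24, 2785/24]
L3 α=3/5: [1367/12, 7481/60, 5413/60]
L4 α=1/2: [2843/24, 22361/120, 19933/120]
L6 α=4/5: [5119/24, 60281/600, 123613/600]
L7 α=1/2: [6847/48, 106481/1200, 256813/1200]
→ [143, 89, 214]


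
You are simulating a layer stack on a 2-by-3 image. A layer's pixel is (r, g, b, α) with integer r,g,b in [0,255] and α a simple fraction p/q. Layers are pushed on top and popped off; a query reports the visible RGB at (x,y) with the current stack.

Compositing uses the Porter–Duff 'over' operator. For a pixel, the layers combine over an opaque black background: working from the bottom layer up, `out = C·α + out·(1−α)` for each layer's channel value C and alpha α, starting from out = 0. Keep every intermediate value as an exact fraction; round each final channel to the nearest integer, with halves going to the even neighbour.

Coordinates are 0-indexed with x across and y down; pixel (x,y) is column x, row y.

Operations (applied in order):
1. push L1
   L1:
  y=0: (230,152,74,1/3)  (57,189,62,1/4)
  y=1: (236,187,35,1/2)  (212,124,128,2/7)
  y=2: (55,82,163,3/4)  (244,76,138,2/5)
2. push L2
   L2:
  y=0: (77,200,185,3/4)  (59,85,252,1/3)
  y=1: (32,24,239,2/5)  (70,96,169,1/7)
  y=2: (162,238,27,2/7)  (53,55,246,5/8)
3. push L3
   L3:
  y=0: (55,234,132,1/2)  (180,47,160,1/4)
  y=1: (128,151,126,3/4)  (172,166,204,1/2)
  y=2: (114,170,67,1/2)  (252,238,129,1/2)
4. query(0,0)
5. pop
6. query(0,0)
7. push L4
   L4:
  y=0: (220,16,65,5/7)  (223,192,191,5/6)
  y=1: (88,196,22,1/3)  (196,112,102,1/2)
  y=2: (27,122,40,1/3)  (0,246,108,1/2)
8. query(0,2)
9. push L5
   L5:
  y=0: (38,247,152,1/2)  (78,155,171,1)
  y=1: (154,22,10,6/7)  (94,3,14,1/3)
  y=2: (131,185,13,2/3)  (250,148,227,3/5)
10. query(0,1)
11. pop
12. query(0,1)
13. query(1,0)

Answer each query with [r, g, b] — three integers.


query (0,0) [L1,L2,L3] — begin 0,0,0
+L1 (α=1/3) → [230/3, 152/3, 74/3]
+L2 (α=3/4) → [923/12, 488/3, 1739/12]
+L3 (α=1/2) → [1583/24, 595/3, 3323/24]
rounded: [66, 198, 138]

query (0,0) [L1,L2] — begin 0,0,0
L1 α=1/3: [230/3, 152/3, 74/3]
L2 α=3/4: [923/12, 488/3, 1739/12]
→ [77, 163, 145]

at x=0,y=2 over L1,L2,L4:
after L1 α=3/4: [165/4, 123/2, 489/4]
after L2 α=2/7: [303/4, 1567/14, 2661/28]
after L4 α=1/3: [119/2, 807/7, 3221/42]
= [60, 115, 77]

(0,1) stack=L1,L2,L4,L5; from [0,0,0]:
+L1 (α=1/2) → [118, 187/2, 35/2]
+L2 (α=2/5) → [418/5, 657/10, 1061/10]
+L4 (α=1/3) → [1276/15, 1637/15, 1171/15]
+L5 (α=6/7) → [15136/105, 3617/105, 2071/105]
= [144, 34, 20]

(0,1) stack=L1,L2,L4; from [0,0,0]:
L1 α=1/2: [118, 187/2, 35/2]
L2 α=2/5: [418/5, 657/10, 1061/10]
L4 α=1/3: [1276/15, 1637/15, 1171/15]
→ [85, 109, 78]

(1,0) stack=L1,L2,L4; from [0,0,0]:
L1 α=1/4: [57/4, 189/4, 31/2]
L2 α=1/3: [175/6, 359/6, 283/3]
L4 α=5/6: [6865/36, 6119/36, 1574/9]
= [191, 170, 175]


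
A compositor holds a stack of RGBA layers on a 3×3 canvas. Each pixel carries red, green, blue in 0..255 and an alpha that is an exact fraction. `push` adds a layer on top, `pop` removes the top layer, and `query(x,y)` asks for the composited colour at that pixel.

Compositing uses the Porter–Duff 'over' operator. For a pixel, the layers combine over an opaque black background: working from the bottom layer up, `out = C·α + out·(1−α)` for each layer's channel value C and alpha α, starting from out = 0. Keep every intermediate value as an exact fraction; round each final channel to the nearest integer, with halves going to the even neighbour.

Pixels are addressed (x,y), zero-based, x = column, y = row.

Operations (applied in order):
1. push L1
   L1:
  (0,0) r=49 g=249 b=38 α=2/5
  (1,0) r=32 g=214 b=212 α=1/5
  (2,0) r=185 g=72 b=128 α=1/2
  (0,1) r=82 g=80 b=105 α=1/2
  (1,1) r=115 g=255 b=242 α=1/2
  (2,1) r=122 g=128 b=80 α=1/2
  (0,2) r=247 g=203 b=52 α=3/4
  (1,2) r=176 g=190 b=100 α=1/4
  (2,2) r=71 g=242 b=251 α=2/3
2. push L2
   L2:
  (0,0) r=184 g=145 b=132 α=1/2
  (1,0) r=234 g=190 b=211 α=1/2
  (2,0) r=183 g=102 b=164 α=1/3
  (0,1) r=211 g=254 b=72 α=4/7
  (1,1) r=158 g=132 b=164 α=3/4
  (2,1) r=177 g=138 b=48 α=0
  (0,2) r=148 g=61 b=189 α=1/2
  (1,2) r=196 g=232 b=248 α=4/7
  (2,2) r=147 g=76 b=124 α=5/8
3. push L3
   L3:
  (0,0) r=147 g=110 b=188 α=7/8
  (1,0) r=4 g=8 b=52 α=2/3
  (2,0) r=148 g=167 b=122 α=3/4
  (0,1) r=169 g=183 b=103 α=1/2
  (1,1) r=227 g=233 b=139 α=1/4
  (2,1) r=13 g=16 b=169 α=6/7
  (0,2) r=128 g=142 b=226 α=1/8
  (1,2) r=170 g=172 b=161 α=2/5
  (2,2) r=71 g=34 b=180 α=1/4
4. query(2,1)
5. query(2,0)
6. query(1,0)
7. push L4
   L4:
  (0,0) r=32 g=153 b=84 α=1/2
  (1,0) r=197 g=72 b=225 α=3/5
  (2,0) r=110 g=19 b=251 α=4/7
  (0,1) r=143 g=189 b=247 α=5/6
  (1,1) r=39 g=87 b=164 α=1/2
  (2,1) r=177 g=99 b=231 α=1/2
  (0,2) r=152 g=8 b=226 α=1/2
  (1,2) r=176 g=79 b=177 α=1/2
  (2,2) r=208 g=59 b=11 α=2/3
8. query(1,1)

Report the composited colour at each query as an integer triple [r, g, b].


query (2,1) [L1,L2,L3] — begin 0,0,0
after L1 α=1/2: [61, 64, 40]
after L2 α=0: [61, 64, 40]
after L3 α=6/7: [139/7, 160/7, 1054/7]
rounded: [20, 23, 151]

(2,0) stack=L1,L2,L3; from [0,0,0]:
after L1 α=1/2: [185/2, 36, 64]
after L2 α=1/3: [368/3, 58, 292/3]
after L3 α=3/4: [425/3, 559/4, 695/6]
→ [142, 140, 116]

at x=1,y=0 over L1,L2,L3:
+L1 (α=1/5) → [32/5, 214/5, 212/5]
+L2 (α=1/2) → [601/5, 582/5, 1267/10]
+L3 (α=2/3) → [641/15, 662/15, 769/10]
= [43, 44, 77]

at x=1,y=1 over L1,L2,L3,L4:
L1 α=1/2: [115/2, 255/2, 121]
L2 α=3/4: [1063/8, 1047/8, 613/4]
L3 α=1/4: [5005/32, 5005/32, 2395/16]
L4 α=1/2: [6253/64, 7789/64, 5019/32]
→ [98, 122, 157]


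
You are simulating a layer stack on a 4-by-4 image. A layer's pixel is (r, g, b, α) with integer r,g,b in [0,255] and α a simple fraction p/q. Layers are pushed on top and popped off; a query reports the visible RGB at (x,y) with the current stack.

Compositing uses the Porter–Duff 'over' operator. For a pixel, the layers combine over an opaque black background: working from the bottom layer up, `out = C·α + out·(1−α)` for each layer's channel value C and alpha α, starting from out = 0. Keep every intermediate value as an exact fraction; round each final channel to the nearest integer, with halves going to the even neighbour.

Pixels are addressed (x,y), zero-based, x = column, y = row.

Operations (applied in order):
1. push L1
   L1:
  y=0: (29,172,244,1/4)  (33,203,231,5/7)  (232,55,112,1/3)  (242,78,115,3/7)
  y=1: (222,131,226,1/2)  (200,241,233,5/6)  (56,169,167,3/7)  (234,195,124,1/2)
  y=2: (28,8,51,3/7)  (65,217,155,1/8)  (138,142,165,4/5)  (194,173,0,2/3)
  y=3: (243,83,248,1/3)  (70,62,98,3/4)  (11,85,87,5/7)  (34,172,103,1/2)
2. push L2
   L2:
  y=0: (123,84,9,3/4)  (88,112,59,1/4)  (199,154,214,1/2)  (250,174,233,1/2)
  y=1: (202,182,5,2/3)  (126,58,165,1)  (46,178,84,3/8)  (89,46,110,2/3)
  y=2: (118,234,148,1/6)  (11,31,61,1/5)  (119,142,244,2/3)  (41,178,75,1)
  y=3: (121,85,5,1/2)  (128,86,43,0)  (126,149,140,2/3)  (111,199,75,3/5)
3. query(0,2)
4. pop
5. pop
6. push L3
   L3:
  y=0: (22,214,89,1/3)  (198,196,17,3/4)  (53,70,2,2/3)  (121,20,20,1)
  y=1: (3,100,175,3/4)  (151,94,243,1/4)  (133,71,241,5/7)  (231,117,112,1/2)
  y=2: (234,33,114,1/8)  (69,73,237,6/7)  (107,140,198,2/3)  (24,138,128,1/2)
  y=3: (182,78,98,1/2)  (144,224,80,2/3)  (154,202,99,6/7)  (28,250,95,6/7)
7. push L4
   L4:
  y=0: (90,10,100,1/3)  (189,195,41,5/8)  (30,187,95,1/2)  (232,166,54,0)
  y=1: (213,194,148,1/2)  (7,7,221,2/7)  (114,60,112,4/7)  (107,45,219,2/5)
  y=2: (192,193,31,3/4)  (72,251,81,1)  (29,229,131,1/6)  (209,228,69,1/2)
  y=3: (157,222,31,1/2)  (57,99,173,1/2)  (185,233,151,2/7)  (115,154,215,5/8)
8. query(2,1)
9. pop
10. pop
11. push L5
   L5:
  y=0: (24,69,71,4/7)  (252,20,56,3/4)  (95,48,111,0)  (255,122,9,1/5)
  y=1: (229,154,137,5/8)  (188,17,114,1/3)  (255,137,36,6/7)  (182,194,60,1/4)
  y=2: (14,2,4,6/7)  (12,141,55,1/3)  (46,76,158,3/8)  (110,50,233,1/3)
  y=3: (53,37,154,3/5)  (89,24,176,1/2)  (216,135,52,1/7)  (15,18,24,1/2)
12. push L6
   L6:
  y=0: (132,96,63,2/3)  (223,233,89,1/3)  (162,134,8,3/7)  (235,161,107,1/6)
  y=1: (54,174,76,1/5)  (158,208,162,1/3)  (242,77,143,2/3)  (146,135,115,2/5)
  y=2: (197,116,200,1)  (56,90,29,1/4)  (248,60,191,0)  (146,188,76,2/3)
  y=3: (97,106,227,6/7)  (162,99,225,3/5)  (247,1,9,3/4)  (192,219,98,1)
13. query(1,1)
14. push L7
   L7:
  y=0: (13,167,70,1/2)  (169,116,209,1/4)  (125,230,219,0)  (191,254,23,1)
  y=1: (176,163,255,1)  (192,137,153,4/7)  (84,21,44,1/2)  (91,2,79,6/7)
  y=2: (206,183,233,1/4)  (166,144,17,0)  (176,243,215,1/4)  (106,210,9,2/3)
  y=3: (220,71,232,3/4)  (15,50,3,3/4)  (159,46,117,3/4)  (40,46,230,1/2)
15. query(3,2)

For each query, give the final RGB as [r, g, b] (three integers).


(0,2) stack=L1,L2; from [0,0,0]:
+L1 (α=3/7) → [12, 24/7, 153/7]
+L2 (α=1/6) → [89/3, 293/7, 1801/42]
rounded: [30, 42, 43]

(2,1) stack=L3,L4; from [0,0,0]:
after L3 α=5/7: [95, 355/7, 1205/7]
after L4 α=4/7: [741/7, 2745/49, 6751/49]
rounded: [106, 56, 138]

query (1,1) [L5,L6] — begin 0,0,0
L5 α=1/3: [188/3, 17/3, 38]
L6 α=1/3: [850/9, 658/9, 238/3]
→ [94, 73, 79]

at x=3,y=2 over L5,L6,L7:
after L5 α=1/3: [110/3, 50/3, 233/3]
after L6 α=2/3: [986/9, 1178/9, 689/9]
after L7 α=2/3: [2894/27, 4958/27, 851/27]
→ [107, 184, 32]


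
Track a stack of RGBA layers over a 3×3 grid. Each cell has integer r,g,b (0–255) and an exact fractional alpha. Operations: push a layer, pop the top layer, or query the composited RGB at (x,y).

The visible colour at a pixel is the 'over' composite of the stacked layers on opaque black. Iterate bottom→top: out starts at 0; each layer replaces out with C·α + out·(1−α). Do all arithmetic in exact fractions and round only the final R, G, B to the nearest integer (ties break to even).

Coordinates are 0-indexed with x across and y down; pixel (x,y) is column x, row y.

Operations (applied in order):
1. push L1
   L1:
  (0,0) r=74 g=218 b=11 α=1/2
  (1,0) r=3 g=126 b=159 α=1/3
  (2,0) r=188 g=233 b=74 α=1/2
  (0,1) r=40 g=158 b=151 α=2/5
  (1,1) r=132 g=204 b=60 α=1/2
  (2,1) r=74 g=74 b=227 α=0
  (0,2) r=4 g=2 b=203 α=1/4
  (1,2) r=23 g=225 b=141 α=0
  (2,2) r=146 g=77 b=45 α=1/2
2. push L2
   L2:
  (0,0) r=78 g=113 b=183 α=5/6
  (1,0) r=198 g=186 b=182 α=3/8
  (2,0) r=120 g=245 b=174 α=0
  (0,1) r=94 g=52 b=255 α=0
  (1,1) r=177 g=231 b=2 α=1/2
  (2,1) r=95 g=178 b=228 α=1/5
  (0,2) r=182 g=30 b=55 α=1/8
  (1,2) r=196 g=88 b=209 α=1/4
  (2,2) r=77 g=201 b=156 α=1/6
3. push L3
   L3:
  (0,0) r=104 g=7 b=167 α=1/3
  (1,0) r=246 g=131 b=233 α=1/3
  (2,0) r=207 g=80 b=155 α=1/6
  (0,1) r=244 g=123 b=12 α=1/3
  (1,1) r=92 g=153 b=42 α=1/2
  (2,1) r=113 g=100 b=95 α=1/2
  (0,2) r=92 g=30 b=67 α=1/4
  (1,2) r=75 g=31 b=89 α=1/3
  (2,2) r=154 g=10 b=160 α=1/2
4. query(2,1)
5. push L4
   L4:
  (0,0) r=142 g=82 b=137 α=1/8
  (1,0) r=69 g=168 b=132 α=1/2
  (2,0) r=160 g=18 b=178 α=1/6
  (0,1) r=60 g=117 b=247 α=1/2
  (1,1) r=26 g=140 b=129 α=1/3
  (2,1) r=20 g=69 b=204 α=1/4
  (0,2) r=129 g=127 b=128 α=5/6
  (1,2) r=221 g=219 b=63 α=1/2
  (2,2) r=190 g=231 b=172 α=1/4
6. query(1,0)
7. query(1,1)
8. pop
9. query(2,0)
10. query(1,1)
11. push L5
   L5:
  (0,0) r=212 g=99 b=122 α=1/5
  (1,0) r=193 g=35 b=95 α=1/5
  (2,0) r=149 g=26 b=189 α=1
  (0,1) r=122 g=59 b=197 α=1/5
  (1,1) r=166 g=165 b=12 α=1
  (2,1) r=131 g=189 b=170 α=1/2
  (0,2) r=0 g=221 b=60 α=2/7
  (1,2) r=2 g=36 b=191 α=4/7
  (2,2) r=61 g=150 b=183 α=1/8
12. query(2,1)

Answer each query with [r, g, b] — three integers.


(2,1) stack=L1,L2,L3; from [0,0,0]:
after L1 α=0: [0, 0, 0]
after L2 α=1/5: [19, 178/5, 228/5]
after L3 α=1/2: [66, 339/5, 703/10]
→ [66, 68, 70]

at x=1,y=0 over L1,L2,L3,L4:
after L1 α=1/3: [1, 42, 53]
after L2 α=3/8: [599/8, 96, 811/8]
after L3 α=1/3: [1583/12, 323/3, 581/4]
after L4 α=1/2: [2411/24, 827/6, 1109/8]
= [100, 138, 139]

at x=1,y=1 over L1,L2,L3,L4:
L1 α=1/2: [66, 102, 30]
L2 α=1/2: [243/2, 333/2, 16]
L3 α=1/2: [427/4, 639/4, 29]
L4 α=1/3: [479/6, 919/6, 187/3]
= [80, 153, 62]

(2,0) stack=L1,L2,L3; from [0,0,0]:
+L1 (α=1/2) → [94, 233/2, 37]
+L2 (α=0) → [94, 233/2, 37]
+L3 (α=1/6) → [677/6, 1325/12, 170/3]
rounded: [113, 110, 57]

query (1,1) [L1,L2,L3] — begin 0,0,0
after L1 α=1/2: [66, 102, 30]
after L2 α=1/2: [243/2, 333/2, 16]
after L3 α=1/2: [427/4, 639/4, 29]
→ [107, 160, 29]

query (2,1) [L1,L2,L3,L5] — begin 0,0,0
L1 α=0: [0, 0, 0]
L2 α=1/5: [19, 178/5, 228/5]
L3 α=1/2: [66, 339/5, 703/10]
L5 α=1/2: [197/2, 642/5, 2403/20]
= [98, 128, 120]


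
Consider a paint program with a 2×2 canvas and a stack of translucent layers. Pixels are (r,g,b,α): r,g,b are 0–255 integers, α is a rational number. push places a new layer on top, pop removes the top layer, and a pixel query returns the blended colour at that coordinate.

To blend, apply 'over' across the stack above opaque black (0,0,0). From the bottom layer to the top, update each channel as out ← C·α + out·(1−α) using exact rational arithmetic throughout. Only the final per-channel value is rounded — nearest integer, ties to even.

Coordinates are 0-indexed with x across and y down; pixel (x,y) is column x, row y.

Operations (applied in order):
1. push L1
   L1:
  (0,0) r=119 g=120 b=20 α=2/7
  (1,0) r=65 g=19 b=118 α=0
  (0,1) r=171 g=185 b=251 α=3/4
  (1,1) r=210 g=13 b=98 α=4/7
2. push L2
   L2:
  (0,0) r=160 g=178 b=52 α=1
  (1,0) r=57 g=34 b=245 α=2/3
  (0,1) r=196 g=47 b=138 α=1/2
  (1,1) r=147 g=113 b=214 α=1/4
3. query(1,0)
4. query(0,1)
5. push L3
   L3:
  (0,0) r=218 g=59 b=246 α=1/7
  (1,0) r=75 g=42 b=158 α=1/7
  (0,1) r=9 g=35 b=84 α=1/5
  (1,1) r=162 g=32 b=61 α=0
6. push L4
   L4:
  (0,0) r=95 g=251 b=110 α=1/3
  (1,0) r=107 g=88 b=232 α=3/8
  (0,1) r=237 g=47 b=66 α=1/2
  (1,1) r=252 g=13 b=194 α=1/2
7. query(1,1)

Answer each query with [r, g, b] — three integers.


at x=1,y=0 over L1,L2:
L1 α=0: [0, 0, 0]
L2 α=2/3: [38, 68/3, 490/3]
→ [38, 23, 163]

(0,1) stack=L1,L2; from [0,0,0]:
after L1 α=3/4: [513/4, 555/4, 753/4]
after L2 α=1/2: [1297/8, 743/8, 1305/8]
rounded: [162, 93, 163]

at x=1,y=1 over L1,L2,L3,L4:
L1 α=4/7: [120, 52/7, 56]
L2 α=1/4: [507/4, 947/28, 191/2]
L3 α=0: [507/4, 947/28, 191/2]
L4 α=1/2: [1515/8, 1311/56, 579/4]
= [189, 23, 145]


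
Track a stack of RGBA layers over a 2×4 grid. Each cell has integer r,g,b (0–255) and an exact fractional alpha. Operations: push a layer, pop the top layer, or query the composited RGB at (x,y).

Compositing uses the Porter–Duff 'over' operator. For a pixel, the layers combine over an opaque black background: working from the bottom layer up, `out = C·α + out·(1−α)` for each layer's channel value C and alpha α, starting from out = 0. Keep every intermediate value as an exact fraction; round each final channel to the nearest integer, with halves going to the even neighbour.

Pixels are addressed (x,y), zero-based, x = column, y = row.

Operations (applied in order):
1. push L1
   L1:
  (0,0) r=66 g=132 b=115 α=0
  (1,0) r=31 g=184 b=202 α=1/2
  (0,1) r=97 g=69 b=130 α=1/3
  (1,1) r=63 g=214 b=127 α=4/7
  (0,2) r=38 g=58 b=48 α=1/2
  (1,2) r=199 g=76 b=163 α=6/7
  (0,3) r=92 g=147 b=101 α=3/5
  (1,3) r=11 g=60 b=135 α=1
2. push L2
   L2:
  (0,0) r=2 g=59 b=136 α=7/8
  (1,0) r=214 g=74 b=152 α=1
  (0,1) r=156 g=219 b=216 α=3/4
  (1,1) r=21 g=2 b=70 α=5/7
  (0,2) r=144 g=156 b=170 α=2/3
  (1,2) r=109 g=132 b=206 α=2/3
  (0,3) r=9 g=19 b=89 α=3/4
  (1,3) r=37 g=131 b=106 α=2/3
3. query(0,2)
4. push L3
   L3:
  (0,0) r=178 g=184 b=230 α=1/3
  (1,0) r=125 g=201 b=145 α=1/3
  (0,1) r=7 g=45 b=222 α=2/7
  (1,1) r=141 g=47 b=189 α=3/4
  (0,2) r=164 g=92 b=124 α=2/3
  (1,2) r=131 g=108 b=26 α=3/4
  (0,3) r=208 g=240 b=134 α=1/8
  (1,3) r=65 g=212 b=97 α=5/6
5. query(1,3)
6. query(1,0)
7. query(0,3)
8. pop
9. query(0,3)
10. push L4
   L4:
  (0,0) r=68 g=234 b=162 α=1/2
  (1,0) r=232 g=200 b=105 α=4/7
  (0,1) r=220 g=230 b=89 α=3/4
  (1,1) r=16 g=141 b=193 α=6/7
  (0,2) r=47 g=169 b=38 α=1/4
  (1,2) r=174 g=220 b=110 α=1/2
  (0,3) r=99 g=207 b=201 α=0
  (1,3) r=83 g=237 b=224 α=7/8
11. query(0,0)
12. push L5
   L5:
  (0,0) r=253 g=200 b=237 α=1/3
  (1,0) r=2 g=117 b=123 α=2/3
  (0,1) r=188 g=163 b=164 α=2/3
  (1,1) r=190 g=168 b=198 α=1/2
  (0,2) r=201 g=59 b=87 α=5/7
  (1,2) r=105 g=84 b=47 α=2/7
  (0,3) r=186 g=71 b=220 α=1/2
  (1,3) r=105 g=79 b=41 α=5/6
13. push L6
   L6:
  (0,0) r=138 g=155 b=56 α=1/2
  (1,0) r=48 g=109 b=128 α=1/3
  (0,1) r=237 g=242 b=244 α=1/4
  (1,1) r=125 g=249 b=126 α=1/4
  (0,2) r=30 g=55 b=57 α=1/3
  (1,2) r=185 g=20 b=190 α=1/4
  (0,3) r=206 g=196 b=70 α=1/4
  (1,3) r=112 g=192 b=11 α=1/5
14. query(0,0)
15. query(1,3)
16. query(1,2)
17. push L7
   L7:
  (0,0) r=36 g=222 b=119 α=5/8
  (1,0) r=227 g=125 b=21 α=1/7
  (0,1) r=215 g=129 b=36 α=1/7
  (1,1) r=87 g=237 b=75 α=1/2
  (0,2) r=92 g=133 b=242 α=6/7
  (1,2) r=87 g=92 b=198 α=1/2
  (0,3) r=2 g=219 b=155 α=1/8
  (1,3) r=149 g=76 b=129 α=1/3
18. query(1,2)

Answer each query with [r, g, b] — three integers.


query (0,2) [L1,L2] — begin 0,0,0
L1 α=1/2: [19, 29, 24]
L2 α=2/3: [307/3, 341/3, 364/3]
= [102, 114, 121]

(1,3) stack=L1,L2,L3; from [0,0,0]:
+L1 (α=1) → [11, 60, 135]
+L2 (α=2/3) → [85/3, 322/3, 347/3]
+L3 (α=5/6) → [530/9, 1751/9, 901/9]
= [59, 195, 100]

(1,0) stack=L1,L2,L3; from [0,0,0]:
+L1 (α=1/2) → [31/2, 92, 101]
+L2 (α=1) → [214, 74, 152]
+L3 (α=1/3) → [553/3, 349/3, 449/3]
rounded: [184, 116, 150]

(0,3) stack=L1,L2,L3; from [0,0,0]:
+L1 (α=3/5) → [276/5, 441/5, 303/5]
+L2 (α=3/4) → [411/20, 363/10, 819/10]
+L3 (α=1/8) → [7037/160, 4941/80, 7073/80]
rounded: [44, 62, 88]

(0,3) stack=L1,L2; from [0,0,0]:
L1 α=3/5: [276/5, 441/5, 303/5]
L2 α=3/4: [411/20, 363/10, 819/10]
= [21, 36, 82]

at x=0,y=0 over L1,L2,L4:
after L1 α=0: [0, 0, 0]
after L2 α=7/8: [7/4, 413/8, 119]
after L4 α=1/2: [279/8, 2285/16, 281/2]
→ [35, 143, 140]

query (0,0) [L1,L2,L4,L5,L6] — begin 0,0,0
+L1 (α=0) → [0, 0, 0]
+L2 (α=7/8) → [7/4, 413/8, 119]
+L4 (α=1/2) → [279/8, 2285/16, 281/2]
+L5 (α=1/3) → [1291/12, 1295/8, 518/3]
+L6 (α=1/2) → [2947/24, 2535/16, 343/3]
rounded: [123, 158, 114]

(1,3) stack=L1,L2,L4,L5,L6; from [0,0,0]:
after L1 α=1: [11, 60, 135]
after L2 α=2/3: [85/3, 322/3, 347/3]
after L4 α=7/8: [457/6, 5299/24, 5051/24]
after L5 α=5/6: [3607/36, 14779/144, 9971/144]
after L6 α=1/5: [923/9, 21691/180, 10367/180]
= [103, 121, 58]

at x=1,y=2 over L1,L2,L4,L5,L6:
after L1 α=6/7: [1194/7, 456/7, 978/7]
after L2 α=2/3: [2720/21, 768/7, 3862/21]
after L4 α=1/2: [3187/21, 1154/7, 3086/21]
after L5 α=2/7: [20345/147, 6946/49, 17404/147]
after L6 α=1/4: [14705/98, 10909/98, 13357/98]
rounded: [150, 111, 136]

at x=1,y=2 over L1,L2,L4,L5,L6,L7:
+L1 (α=6/7) → [1194/7, 456/7, 978/7]
+L2 (α=2/3) → [2720/21, 768/7, 3862/21]
+L4 (α=1/2) → [3187/21, 1154/7, 3086/21]
+L5 (α=2/7) → [20345/147, 6946/49, 17404/147]
+L6 (α=1/4) → [14705/98, 10909/98, 13357/98]
+L7 (α=1/2) → [23231/196, 19925/196, 32761/196]
rounded: [119, 102, 167]


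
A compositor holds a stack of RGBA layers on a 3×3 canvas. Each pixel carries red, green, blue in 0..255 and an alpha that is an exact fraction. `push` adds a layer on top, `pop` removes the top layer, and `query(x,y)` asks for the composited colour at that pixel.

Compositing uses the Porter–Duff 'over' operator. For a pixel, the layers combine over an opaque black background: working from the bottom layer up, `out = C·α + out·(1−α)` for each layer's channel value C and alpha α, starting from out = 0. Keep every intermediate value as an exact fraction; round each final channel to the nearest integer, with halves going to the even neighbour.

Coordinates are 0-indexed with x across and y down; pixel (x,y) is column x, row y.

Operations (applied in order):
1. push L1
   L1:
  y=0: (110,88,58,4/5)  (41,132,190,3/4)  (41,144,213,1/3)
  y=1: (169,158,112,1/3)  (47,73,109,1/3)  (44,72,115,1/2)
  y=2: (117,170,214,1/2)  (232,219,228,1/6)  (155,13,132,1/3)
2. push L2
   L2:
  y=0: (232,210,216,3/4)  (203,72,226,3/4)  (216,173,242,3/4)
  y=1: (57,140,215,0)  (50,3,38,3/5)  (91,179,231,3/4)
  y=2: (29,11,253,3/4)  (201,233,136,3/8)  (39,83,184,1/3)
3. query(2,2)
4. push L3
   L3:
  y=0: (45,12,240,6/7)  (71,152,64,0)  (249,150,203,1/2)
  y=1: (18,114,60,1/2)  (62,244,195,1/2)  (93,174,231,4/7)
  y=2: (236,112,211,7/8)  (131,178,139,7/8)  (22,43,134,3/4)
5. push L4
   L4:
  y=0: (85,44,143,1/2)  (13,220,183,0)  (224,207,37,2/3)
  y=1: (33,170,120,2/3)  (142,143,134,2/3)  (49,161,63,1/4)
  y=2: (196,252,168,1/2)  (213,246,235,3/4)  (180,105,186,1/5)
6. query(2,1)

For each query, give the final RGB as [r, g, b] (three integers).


query (2,2) [L1,L2] — begin 0,0,0
+L1 (α=1/3) → [155/3, 13/3, 44]
+L2 (α=1/3) → [427/9, 275/9, 272/3]
→ [47, 31, 91]

(2,1) stack=L1,L2,L3,L4; from [0,0,0]:
after L1 α=1/2: [22, 36, 115/2]
after L2 α=3/4: [295/4, 573/4, 1501/8]
after L3 α=4/7: [339/4, 4503/28, 11895/56]
after L4 α=1/4: [1213/16, 18017/112, 39213/224]
→ [76, 161, 175]


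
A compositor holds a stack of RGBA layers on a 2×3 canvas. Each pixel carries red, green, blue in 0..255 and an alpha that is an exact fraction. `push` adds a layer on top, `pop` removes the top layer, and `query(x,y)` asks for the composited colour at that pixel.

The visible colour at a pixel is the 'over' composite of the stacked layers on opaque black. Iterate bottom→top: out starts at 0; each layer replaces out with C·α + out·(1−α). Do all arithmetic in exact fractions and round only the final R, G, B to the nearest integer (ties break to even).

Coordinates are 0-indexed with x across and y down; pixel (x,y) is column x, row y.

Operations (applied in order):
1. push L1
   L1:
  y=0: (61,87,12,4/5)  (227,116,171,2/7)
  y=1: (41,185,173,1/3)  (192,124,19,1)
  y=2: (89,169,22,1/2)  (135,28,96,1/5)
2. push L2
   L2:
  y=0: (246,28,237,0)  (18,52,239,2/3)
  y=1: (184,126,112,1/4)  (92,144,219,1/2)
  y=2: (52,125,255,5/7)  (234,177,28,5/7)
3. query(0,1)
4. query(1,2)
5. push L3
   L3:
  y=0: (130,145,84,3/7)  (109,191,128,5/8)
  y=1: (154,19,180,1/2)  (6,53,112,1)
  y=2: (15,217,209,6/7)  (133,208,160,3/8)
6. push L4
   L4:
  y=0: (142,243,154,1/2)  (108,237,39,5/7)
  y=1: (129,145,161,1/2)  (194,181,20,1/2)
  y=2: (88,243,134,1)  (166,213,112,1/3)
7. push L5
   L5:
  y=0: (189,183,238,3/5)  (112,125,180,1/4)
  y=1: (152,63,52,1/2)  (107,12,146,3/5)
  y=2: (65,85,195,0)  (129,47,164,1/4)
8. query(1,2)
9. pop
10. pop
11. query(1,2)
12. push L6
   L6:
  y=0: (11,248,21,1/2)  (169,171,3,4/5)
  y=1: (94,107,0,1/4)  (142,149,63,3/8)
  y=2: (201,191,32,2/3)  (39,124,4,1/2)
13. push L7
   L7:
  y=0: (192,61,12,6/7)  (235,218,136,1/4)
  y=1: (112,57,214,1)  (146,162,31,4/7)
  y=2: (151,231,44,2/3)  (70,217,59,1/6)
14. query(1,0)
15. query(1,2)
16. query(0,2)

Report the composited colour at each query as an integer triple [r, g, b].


(0,1) stack=L1,L2; from [0,0,0]:
L1 α=1/3: [41/3, 185/3, 173/3]
L2 α=1/4: [225/4, 311/4, 285/4]
= [56, 78, 71]

at x=1,y=2 over L1,L2:
L1 α=1/5: [27, 28/5, 96/5]
L2 α=5/7: [1224/7, 4481/35, 892/35]
→ [175, 128, 25]

at x=1,y=2 over L1,L2,L3,L4,L5:
after L1 α=1/5: [27, 28/5, 96/5]
after L2 α=5/7: [1224/7, 4481/35, 892/35]
after L3 α=3/8: [8913/56, 8849/56, 1063/14]
after L4 α=1/3: [13561/84, 14813/84, 1847/21]
after L5 α=1/4: [17173/112, 16129/112, 2995/28]
= [153, 144, 107]

(1,2) stack=L1,L2,L3; from [0,0,0]:
+L1 (α=1/5) → [27, 28/5, 96/5]
+L2 (α=5/7) → [1224/7, 4481/35, 892/35]
+L3 (α=3/8) → [8913/56, 8849/56, 1063/14]
→ [159, 158, 76]

query (1,0) [L1,L2,L3,L6,L7] — begin 0,0,0
L1 α=2/7: [454/7, 232/7, 342/7]
L2 α=2/3: [706/21, 320/7, 3688/21]
L3 α=5/8: [4521/56, 7645/56, 1021/7]
L6 α=4/5: [42377/280, 45949/280, 221/7]
L7 α=1/4: [192931/1120, 198887/1120, 1615/28]
→ [172, 178, 58]

at x=1,y=2 over L1,L2,L3,L6,L7:
L1 α=1/5: [27, 28/5, 96/5]
L2 α=5/7: [1224/7, 4481/35, 892/35]
L3 α=3/8: [8913/56, 8849/56, 1063/14]
L6 α=1/2: [11097/112, 15793/112, 1119/28]
L7 α=1/6: [63325/672, 34423/224, 7247/168]
→ [94, 154, 43]

(0,2) stack=L1,L2,L3,L6,L7; from [0,0,0]:
L1 α=1/2: [89/2, 169/2, 11]
L2 α=5/7: [349/7, 794/7, 1297/7]
L3 α=6/7: [979/49, 9908/49, 10075/49]
L6 α=2/3: [20677/147, 9542/49, 13211/147]
L7 α=2/3: [65071/441, 32180/147, 26147/441]
→ [148, 219, 59]


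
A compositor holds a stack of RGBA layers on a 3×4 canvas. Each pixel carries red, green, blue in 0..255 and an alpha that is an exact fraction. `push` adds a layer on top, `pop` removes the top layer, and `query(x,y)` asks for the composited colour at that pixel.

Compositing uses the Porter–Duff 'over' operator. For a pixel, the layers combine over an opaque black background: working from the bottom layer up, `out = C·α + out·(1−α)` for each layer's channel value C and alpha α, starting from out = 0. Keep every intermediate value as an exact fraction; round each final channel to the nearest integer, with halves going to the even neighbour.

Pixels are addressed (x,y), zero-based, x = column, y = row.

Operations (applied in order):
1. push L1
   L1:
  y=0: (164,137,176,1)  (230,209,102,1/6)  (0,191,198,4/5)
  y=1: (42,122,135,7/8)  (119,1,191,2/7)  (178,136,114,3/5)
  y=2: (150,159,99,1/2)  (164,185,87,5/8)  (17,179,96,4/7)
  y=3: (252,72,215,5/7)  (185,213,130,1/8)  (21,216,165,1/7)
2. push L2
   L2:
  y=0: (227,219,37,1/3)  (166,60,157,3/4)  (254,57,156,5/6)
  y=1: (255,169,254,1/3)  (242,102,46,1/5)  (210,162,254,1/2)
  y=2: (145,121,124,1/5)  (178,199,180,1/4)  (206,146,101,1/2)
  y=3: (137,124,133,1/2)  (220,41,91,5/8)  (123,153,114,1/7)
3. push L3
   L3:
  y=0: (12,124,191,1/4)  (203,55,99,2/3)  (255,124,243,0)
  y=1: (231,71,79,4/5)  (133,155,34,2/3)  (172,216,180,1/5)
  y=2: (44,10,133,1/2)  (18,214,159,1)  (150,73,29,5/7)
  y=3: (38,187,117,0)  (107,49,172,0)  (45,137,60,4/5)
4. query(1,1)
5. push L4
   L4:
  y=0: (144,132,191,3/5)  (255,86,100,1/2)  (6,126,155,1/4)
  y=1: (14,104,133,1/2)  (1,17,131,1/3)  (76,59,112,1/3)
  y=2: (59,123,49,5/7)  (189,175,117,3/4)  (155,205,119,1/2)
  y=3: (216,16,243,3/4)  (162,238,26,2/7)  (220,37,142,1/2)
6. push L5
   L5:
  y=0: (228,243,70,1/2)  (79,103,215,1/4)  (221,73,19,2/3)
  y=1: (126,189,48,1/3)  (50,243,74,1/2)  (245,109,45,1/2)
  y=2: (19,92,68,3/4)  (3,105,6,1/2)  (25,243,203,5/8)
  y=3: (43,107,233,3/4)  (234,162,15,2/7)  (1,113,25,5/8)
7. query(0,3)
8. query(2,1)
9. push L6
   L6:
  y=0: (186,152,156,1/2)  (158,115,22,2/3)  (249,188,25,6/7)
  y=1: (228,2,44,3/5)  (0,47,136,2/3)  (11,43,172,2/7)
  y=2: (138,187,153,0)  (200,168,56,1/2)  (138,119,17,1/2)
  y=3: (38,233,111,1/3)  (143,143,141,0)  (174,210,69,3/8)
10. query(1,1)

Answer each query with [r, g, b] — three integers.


at x=1,y=1 over L1,L2,L3:
+L1 (α=2/7) → [34, 2/7, 382/7]
+L2 (α=1/5) → [378/5, 722/35, 370/7]
+L3 (α=2/3) → [1708/15, 11572/105, 282/7]
→ [114, 110, 40]

(0,3) stack=L1,L2,L3,L4,L5; from [0,0,0]:
after L1 α=5/7: [180, 360/7, 1075/7]
after L2 α=1/2: [317/2, 614/7, 1003/7]
after L3 α=0: [317/2, 614/7, 1003/7]
after L4 α=3/4: [1613/8, 475/14, 3053/14]
after L5 α=3/4: [2645/32, 4969/56, 12839/56]
= [83, 89, 229]

(2,1) stack=L1,L2,L3,L4,L5; from [0,0,0]:
+L1 (α=3/5) → [534/5, 408/5, 342/5]
+L2 (α=1/2) → [792/5, 609/5, 806/5]
+L3 (α=1/5) → [4028/25, 3516/25, 4124/25]
+L4 (α=1/3) → [9956/75, 8507/75, 11048/75]
+L5 (α=1/2) → [28331/150, 8341/75, 14423/150]
→ [189, 111, 96]

at x=1,y=1 over L1,L2,L3,L4,L5,L6:
after L1 α=2/7: [34, 2/7, 382/7]
after L2 α=1/5: [378/5, 722/35, 370/7]
after L3 α=2/3: [1708/15, 11572/105, 282/7]
after L4 α=1/3: [3431/45, 24929/315, 1481/21]
after L5 α=1/2: [5681/90, 50737/315, 3035/42]
after L6 α=2/3: [5681/270, 80347/945, 14459/126]
→ [21, 85, 115]


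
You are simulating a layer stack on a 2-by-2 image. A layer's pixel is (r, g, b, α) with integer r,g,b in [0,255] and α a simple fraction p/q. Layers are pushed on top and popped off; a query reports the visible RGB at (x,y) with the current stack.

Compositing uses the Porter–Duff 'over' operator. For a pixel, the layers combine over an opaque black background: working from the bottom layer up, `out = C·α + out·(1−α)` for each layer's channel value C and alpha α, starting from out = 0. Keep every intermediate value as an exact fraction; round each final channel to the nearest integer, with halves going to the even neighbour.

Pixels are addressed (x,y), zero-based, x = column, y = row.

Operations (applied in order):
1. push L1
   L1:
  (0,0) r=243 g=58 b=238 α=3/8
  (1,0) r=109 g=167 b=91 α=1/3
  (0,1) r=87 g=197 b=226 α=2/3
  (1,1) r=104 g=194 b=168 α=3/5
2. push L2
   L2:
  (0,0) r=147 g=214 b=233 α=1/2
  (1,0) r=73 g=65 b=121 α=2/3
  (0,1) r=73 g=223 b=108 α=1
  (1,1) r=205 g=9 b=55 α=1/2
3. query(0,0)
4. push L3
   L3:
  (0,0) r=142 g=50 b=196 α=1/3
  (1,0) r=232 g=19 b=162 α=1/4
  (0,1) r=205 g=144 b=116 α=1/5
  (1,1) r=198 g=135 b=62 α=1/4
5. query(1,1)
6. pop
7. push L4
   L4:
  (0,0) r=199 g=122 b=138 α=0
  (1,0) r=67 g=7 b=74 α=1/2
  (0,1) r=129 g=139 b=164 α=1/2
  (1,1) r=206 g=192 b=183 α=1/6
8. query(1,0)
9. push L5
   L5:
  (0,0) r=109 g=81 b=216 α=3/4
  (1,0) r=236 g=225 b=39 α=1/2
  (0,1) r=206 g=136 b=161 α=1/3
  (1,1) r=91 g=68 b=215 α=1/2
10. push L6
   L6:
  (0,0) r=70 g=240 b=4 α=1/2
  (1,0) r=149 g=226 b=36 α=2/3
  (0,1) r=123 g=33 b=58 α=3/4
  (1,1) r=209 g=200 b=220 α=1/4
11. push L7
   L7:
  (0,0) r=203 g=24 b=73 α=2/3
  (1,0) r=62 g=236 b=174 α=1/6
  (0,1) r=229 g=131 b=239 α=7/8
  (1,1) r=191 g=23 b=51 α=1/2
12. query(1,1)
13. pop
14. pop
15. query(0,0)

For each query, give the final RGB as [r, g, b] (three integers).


at x=0,y=0 over L1,L2:
L1 α=3/8: [729/8, 87/4, 357/4]
L2 α=1/2: [1905/16, 943/8, 1289/8]
→ [119, 118, 161]

(1,1) stack=L1,L2,L3; from [0,0,0]:
+L1 (α=3/5) → [312/5, 582/5, 504/5]
+L2 (α=1/2) → [1337/10, 627/10, 779/10]
+L3 (α=1/4) → [5991/40, 3231/40, 2957/40]
= [150, 81, 74]

(1,0) stack=L1,L2,L4; from [0,0,0]:
+L1 (α=1/3) → [109/3, 167/3, 91/3]
+L2 (α=2/3) → [547/9, 557/9, 817/9]
+L4 (α=1/2) → [575/9, 310/9, 1483/18]
= [64, 34, 82]

query (1,1) [L1,L2,L4,L5,L6,L7] — begin 0,0,0
after L1 α=3/5: [312/5, 582/5, 504/5]
after L2 α=1/2: [1337/10, 627/10, 779/10]
after L4 α=1/6: [583/4, 337/4, 1145/12]
after L5 α=1/2: [947/8, 609/8, 3725/24]
after L6 α=1/4: [4513/32, 3427/32, 5485/32]
after L7 α=1/2: [10625/64, 4163/64, 7117/64]
= [166, 65, 111]

(0,0) stack=L1,L2,L4,L5; from [0,0,0]:
+L1 (α=3/8) → [729/8, 87/4, 357/4]
+L2 (α=1/2) → [1905/16, 943/8, 1289/8]
+L4 (α=0) → [1905/16, 943/8, 1289/8]
+L5 (α=3/4) → [7137/64, 2887/32, 6473/32]
rounded: [112, 90, 202]


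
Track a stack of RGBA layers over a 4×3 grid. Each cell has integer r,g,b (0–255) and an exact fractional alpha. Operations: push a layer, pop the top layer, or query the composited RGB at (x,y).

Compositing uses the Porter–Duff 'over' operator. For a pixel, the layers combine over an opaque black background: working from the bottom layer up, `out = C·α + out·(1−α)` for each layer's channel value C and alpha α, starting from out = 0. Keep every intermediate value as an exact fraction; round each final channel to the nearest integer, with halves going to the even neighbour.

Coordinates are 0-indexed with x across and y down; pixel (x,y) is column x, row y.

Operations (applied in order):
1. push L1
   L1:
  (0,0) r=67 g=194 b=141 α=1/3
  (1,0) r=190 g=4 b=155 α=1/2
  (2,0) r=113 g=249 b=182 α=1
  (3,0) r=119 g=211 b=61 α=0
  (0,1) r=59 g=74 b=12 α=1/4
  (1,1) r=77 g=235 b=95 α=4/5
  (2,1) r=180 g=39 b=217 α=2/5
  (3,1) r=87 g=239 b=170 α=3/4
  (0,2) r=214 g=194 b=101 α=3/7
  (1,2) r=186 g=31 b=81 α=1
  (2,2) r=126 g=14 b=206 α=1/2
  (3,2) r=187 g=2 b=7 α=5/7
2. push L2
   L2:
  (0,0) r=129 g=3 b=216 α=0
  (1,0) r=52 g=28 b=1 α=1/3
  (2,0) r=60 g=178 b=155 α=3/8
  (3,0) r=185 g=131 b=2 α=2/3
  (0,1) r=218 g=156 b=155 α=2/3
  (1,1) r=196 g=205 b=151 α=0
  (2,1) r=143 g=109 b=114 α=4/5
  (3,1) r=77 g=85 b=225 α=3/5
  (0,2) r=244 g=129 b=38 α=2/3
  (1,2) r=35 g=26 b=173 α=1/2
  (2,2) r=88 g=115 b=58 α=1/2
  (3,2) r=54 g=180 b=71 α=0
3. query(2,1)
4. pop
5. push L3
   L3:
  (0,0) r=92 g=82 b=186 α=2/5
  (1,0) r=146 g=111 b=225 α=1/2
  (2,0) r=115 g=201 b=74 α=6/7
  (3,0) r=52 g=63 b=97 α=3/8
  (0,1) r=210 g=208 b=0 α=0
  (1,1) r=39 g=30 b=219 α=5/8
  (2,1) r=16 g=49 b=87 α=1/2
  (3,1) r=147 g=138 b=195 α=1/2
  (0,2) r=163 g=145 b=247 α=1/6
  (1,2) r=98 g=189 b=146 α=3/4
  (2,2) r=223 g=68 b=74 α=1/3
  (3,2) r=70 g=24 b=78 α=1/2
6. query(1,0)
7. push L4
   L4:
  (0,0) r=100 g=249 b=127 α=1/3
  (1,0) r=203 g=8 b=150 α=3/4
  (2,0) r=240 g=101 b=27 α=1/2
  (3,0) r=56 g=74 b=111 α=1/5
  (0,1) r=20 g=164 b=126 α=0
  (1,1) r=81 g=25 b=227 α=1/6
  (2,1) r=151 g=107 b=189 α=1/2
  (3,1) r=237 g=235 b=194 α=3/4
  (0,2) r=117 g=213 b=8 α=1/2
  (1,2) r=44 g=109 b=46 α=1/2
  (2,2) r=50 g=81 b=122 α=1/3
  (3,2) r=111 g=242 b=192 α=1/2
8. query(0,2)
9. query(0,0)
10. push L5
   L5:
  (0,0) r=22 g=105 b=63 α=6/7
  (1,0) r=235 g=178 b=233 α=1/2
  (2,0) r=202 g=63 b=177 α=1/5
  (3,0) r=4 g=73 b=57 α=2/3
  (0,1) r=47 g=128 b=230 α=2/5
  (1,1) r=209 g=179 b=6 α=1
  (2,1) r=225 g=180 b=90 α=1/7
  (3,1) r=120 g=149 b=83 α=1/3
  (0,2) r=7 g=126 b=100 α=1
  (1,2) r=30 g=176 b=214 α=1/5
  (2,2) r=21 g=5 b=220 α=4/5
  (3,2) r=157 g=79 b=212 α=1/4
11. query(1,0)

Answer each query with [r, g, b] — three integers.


at x=2,y=1 over L1,L2:
after L1 α=2/5: [72, 78/5, 434/5]
after L2 α=4/5: [644/5, 2258/25, 2714/25]
= [129, 90, 109]

(1,0) stack=L1,L3; from [0,0,0]:
+L1 (α=1/2) → [95, 2, 155/2]
+L3 (α=1/2) → [241/2, 113/2, 605/4]
rounded: [120, 56, 151]

(0,2) stack=L1,L3,L4; from [0,0,0]:
after L1 α=3/7: [642/7, 582/7, 303/7]
after L3 α=1/6: [4351/42, 3925/42, 1622/21]
after L4 α=1/2: [9265/84, 12871/84, 895/21]
rounded: [110, 153, 43]

(0,0) stack=L1,L3,L4; from [0,0,0]:
L1 α=1/3: [67/3, 194/3, 47]
L3 α=2/5: [251/5, 358/5, 513/5]
L4 α=1/3: [334/5, 1961/15, 1661/15]
= [67, 131, 111]

(1,0) stack=L1,L3,L4,L5; from [0,0,0]:
L1 α=1/2: [95, 2, 155/2]
L3 α=1/2: [241/2, 113/2, 605/4]
L4 α=3/4: [1459/8, 161/8, 2405/16]
L5 α=1/2: [3339/16, 1585/16, 6133/32]
→ [209, 99, 192]
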